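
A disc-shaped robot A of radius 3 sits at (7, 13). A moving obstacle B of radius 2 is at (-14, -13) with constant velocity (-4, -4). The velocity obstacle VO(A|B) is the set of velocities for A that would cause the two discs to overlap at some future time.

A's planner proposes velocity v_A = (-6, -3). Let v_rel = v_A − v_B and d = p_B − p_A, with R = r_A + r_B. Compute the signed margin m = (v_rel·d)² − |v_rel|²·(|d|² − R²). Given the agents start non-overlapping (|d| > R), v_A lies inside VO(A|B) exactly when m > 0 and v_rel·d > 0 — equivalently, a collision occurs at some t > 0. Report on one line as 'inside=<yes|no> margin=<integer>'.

d = (-21, -26),  |d|² = 1117;  R = 3+2 = 5,  c = 1117−5² = 1092
v_rel = (-2, 1),  |v_rel|² = 5;  v_rel·d = (-2)·(-21) + (1)·(-26) = 16
5·t² − 32·t + 1092 = 0  ⇒  m = 16² − 5·1092 = -5204
m = -5204 < 0,  v_rel·d = 16 > 0  ⇒  outside

inside=no margin=-5204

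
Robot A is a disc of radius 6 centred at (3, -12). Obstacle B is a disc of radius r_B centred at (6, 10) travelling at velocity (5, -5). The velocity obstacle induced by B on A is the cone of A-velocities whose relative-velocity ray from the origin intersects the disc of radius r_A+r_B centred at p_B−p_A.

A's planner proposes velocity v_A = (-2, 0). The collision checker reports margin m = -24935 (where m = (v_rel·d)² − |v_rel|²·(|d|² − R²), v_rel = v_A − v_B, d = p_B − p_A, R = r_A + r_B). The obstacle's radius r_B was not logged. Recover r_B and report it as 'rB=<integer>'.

m = -24935
d = (3, 22);  v_rel = (-7, 5),  |v_rel|² = 74
v_rel×d = (-7)·(22) − (5)·(3) = -169
since m = R²·74 − (-169)²:  R² = (28561 + -24935) / 74 = 49
R = √49 = 7  ⇒  r_B = 7 − 6 = 1

rB=1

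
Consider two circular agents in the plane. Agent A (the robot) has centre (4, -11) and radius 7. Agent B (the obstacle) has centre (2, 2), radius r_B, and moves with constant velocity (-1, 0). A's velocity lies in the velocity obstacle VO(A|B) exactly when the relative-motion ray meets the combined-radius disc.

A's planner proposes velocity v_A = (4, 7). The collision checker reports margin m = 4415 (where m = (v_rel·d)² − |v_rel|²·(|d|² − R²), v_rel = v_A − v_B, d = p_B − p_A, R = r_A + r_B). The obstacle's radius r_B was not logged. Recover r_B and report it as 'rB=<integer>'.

m = 4415
d = (-2, 13);  v_rel = (5, 7),  |v_rel|² = 74
v_rel×d = (5)·(13) − (7)·(-2) = 79
since m = R²·74 − 79²:  R² = (6241 + 4415) / 74 = 144
R = √144 = 12  ⇒  r_B = 12 − 7 = 5

rB=5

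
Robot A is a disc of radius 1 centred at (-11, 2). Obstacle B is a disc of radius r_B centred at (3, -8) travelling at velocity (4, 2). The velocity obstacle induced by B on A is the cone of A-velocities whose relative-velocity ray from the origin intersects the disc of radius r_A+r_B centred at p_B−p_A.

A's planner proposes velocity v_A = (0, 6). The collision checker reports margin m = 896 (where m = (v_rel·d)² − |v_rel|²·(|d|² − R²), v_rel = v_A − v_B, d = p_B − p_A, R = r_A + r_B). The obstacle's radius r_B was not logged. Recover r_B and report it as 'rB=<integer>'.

m = 896
d = (14, -10);  v_rel = (-4, 4),  |v_rel|² = 32
v_rel×d = (-4)·(-10) − (4)·(14) = -16
since m = R²·32 − (-16)²:  R² = (256 + 896) / 32 = 36
R = √36 = 6  ⇒  r_B = 6 − 1 = 5

rB=5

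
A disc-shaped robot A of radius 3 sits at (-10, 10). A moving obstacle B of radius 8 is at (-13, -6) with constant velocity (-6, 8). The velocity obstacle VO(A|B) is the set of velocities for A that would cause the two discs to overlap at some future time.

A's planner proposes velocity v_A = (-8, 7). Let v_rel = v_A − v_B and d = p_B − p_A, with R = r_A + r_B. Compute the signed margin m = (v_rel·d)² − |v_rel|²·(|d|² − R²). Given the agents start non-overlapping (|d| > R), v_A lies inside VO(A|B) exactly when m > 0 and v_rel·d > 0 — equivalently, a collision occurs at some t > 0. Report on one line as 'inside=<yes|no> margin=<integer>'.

d = (-3, -16),  |d|² = 265;  R = 3+8 = 11,  c = 265−11² = 144
v_rel = (-2, -1),  |v_rel|² = 5;  v_rel·d = (-2)·(-3) + (-1)·(-16) = 22
5·t² − 44·t + 144 = 0  ⇒  m = 22² − 5·144 = -236
m = -236 < 0,  v_rel·d = 22 > 0  ⇒  outside

inside=no margin=-236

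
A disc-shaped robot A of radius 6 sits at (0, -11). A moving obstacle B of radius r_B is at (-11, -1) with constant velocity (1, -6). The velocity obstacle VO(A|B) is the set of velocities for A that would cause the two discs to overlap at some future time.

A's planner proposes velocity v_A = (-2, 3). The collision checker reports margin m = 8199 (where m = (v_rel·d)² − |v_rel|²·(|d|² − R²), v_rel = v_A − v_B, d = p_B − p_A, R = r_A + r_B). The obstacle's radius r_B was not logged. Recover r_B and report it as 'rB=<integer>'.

m = 8199
d = (-11, 10);  v_rel = (-3, 9),  |v_rel|² = 90
v_rel×d = (-3)·(10) − (9)·(-11) = 69
since m = R²·90 − 69²:  R² = (4761 + 8199) / 90 = 144
R = √144 = 12  ⇒  r_B = 12 − 6 = 6

rB=6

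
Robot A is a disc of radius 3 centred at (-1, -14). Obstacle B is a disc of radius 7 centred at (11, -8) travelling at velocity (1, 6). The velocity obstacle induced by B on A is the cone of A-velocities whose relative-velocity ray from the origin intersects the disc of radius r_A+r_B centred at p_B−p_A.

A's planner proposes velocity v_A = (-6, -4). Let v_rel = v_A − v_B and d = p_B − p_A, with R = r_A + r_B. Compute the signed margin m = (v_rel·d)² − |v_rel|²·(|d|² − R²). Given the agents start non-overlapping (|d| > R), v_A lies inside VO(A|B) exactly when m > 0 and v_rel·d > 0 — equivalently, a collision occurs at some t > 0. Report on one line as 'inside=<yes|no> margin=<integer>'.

d = (12, 6),  |d|² = 180;  R = 3+7 = 10,  c = 180−10² = 80
v_rel = (-7, -10),  |v_rel|² = 149;  v_rel·d = (-7)·(12) + (-10)·(6) = -144
149·t² + 288·t + 80 = 0  ⇒  m = (-144)² − 149·80 = 8816
m = 8816 > 0,  v_rel·d = -144 < 0  ⇒  outside

inside=no margin=8816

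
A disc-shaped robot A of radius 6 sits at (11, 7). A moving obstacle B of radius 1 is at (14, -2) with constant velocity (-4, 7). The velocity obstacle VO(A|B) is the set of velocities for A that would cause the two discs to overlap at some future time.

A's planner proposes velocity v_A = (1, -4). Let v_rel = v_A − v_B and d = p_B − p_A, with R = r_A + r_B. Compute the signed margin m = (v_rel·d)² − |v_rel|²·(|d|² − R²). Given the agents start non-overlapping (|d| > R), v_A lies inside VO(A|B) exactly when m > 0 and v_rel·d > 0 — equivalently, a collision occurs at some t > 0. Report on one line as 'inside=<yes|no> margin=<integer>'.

d = (3, -9),  |d|² = 90;  R = 6+1 = 7,  c = 90−7² = 41
v_rel = (5, -11),  |v_rel|² = 146;  v_rel·d = (5)·(3) + (-11)·(-9) = 114
146·t² − 228·t + 41 = 0  ⇒  m = 114² − 146·41 = 7010
m = 7010 > 0,  v_rel·d = 114 > 0  ⇒  inside

inside=yes margin=7010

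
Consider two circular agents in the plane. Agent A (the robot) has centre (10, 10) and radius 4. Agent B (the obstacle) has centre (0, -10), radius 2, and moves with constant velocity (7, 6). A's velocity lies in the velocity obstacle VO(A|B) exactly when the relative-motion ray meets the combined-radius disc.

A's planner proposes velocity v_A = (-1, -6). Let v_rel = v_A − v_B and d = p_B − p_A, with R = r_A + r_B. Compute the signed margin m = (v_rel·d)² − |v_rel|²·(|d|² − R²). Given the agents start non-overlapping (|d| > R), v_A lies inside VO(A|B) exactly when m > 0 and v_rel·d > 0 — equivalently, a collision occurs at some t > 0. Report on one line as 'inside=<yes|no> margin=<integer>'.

d = (-10, -20),  |d|² = 500;  R = 4+2 = 6,  c = 500−6² = 464
v_rel = (-8, -12),  |v_rel|² = 208;  v_rel·d = (-8)·(-10) + (-12)·(-20) = 320
208·t² − 640·t + 464 = 0  ⇒  m = 320² − 208·464 = 5888
m = 5888 > 0,  v_rel·d = 320 > 0  ⇒  inside

inside=yes margin=5888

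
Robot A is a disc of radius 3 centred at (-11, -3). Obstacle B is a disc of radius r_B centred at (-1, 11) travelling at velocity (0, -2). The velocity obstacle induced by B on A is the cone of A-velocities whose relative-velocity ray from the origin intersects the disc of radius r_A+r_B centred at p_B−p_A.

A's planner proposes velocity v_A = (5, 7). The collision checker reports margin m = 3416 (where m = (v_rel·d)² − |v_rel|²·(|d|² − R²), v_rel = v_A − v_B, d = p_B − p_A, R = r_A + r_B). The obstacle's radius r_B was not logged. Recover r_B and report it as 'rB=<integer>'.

m = 3416
d = (10, 14);  v_rel = (5, 9),  |v_rel|² = 106
v_rel×d = (5)·(14) − (9)·(10) = -20
since m = R²·106 − (-20)²:  R² = (400 + 3416) / 106 = 36
R = √36 = 6  ⇒  r_B = 6 − 3 = 3

rB=3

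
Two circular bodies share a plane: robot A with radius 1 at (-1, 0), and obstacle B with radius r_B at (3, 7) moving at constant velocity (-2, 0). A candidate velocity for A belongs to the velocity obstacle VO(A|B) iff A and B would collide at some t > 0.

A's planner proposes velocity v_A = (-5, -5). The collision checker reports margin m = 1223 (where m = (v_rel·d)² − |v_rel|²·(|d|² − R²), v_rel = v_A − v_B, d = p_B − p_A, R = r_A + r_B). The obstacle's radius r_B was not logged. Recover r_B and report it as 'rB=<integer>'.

m = 1223
d = (4, 7);  v_rel = (-3, -5),  |v_rel|² = 34
v_rel×d = (-3)·(7) − (-5)·(4) = -1
since m = R²·34 − (-1)²:  R² = (1 + 1223) / 34 = 36
R = √36 = 6  ⇒  r_B = 6 − 1 = 5

rB=5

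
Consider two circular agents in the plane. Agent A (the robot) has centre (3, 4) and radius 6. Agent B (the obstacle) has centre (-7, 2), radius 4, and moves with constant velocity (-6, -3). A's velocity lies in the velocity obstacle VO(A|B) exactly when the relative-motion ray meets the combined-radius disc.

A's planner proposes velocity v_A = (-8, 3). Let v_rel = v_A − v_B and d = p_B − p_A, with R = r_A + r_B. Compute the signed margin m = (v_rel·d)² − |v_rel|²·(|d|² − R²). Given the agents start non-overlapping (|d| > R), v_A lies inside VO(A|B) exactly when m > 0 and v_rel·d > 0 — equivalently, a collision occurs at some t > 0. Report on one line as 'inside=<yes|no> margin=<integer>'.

d = (-10, -2),  |d|² = 104;  R = 6+4 = 10,  c = 104−10² = 4
v_rel = (-2, 6),  |v_rel|² = 40;  v_rel·d = (-2)·(-10) + (6)·(-2) = 8
40·t² − 16·t + 4 = 0  ⇒  m = 8² − 40·4 = -96
m = -96 < 0,  v_rel·d = 8 > 0  ⇒  outside

inside=no margin=-96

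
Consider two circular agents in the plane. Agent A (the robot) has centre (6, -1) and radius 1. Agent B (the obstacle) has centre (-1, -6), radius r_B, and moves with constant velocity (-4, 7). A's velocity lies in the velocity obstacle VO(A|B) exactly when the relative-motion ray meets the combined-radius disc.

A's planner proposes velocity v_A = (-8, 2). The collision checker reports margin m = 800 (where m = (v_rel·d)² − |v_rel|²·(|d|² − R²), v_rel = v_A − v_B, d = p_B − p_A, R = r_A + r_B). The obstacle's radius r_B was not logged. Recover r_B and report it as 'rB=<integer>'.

m = 800
d = (-7, -5);  v_rel = (-4, -5),  |v_rel|² = 41
v_rel×d = (-4)·(-5) − (-5)·(-7) = -15
since m = R²·41 − (-15)²:  R² = (225 + 800) / 41 = 25
R = √25 = 5  ⇒  r_B = 5 − 1 = 4

rB=4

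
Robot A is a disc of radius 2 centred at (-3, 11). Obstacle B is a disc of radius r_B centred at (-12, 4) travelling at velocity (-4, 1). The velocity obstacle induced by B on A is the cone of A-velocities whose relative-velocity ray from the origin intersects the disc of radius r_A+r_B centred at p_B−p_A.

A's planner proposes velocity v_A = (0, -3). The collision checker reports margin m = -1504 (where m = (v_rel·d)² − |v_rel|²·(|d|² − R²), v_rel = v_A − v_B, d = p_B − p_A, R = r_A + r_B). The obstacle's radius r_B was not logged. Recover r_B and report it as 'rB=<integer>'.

m = -1504
d = (-9, -7);  v_rel = (4, -4),  |v_rel|² = 32
v_rel×d = (4)·(-7) − (-4)·(-9) = -64
since m = R²·32 − (-64)²:  R² = (4096 + -1504) / 32 = 81
R = √81 = 9  ⇒  r_B = 9 − 2 = 7

rB=7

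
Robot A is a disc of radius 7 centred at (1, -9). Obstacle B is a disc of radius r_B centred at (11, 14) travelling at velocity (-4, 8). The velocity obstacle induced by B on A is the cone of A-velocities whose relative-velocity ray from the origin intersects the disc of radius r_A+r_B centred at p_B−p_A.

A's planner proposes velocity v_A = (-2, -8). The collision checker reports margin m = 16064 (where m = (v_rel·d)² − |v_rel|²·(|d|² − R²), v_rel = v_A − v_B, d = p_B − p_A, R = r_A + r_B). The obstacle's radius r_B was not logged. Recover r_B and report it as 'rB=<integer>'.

m = 16064
d = (10, 23);  v_rel = (2, -16),  |v_rel|² = 260
v_rel×d = (2)·(23) − (-16)·(10) = 206
since m = R²·260 − 206²:  R² = (42436 + 16064) / 260 = 225
R = √225 = 15  ⇒  r_B = 15 − 7 = 8

rB=8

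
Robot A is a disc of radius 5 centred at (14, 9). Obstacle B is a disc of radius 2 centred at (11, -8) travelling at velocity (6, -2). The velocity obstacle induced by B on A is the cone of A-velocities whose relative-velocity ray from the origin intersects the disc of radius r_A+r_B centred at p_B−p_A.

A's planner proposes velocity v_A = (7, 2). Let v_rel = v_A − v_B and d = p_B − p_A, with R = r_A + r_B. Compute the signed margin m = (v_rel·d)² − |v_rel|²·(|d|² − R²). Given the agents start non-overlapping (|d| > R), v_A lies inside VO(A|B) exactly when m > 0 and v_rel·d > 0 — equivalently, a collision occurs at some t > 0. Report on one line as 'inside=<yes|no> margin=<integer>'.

d = (-3, -17),  |d|² = 298;  R = 5+2 = 7,  c = 298−7² = 249
v_rel = (1, 4),  |v_rel|² = 17;  v_rel·d = (1)·(-3) + (4)·(-17) = -71
17·t² + 142·t + 249 = 0  ⇒  m = (-71)² − 17·249 = 808
m = 808 > 0,  v_rel·d = -71 < 0  ⇒  outside

inside=no margin=808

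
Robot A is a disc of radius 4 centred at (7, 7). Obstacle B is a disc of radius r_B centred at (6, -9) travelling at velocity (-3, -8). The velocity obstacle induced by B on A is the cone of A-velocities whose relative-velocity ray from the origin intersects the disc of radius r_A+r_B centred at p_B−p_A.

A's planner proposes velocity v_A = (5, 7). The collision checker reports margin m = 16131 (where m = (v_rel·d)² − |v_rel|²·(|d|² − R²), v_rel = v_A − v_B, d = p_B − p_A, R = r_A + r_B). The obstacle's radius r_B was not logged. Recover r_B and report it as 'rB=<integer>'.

m = 16131
d = (-1, -16);  v_rel = (8, 15),  |v_rel|² = 289
v_rel×d = (8)·(-16) − (15)·(-1) = -113
since m = R²·289 − (-113)²:  R² = (12769 + 16131) / 289 = 100
R = √100 = 10  ⇒  r_B = 10 − 4 = 6

rB=6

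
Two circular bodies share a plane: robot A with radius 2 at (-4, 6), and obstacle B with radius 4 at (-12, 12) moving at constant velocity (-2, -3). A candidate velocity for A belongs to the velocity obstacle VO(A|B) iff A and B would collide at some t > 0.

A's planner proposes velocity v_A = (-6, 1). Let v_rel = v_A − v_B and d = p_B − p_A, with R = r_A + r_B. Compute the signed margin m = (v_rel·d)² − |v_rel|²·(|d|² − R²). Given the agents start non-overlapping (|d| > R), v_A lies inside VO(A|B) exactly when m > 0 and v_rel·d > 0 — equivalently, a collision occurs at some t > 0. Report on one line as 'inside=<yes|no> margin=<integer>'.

d = (-8, 6),  |d|² = 100;  R = 2+4 = 6,  c = 100−6² = 64
v_rel = (-4, 4),  |v_rel|² = 32;  v_rel·d = (-4)·(-8) + (4)·(6) = 56
32·t² − 112·t + 64 = 0  ⇒  m = 56² − 32·64 = 1088
m = 1088 > 0,  v_rel·d = 56 > 0  ⇒  inside

inside=yes margin=1088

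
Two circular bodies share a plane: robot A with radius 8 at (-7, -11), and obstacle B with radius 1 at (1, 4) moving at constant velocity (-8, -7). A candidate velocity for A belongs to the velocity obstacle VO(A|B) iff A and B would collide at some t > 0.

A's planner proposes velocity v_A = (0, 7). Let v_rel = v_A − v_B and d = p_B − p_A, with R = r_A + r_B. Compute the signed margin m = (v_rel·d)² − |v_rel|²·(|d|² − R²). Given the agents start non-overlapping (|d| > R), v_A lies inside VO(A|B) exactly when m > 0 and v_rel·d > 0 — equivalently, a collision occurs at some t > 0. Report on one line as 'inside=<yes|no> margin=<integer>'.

d = (8, 15),  |d|² = 289;  R = 8+1 = 9,  c = 289−9² = 208
v_rel = (8, 14),  |v_rel|² = 260;  v_rel·d = (8)·(8) + (14)·(15) = 274
260·t² − 548·t + 208 = 0  ⇒  m = 274² − 260·208 = 20996
m = 20996 > 0,  v_rel·d = 274 > 0  ⇒  inside

inside=yes margin=20996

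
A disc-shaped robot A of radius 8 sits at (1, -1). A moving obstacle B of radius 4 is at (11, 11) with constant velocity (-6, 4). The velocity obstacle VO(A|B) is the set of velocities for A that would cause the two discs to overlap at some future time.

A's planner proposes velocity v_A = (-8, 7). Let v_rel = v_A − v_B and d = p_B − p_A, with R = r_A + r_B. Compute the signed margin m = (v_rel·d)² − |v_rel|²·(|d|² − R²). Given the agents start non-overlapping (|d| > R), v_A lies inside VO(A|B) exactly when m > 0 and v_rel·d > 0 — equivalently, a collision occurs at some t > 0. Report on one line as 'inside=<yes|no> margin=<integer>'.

d = (10, 12),  |d|² = 244;  R = 8+4 = 12,  c = 244−12² = 100
v_rel = (-2, 3),  |v_rel|² = 13;  v_rel·d = (-2)·(10) + (3)·(12) = 16
13·t² − 32·t + 100 = 0  ⇒  m = 16² − 13·100 = -1044
m = -1044 < 0,  v_rel·d = 16 > 0  ⇒  outside

inside=no margin=-1044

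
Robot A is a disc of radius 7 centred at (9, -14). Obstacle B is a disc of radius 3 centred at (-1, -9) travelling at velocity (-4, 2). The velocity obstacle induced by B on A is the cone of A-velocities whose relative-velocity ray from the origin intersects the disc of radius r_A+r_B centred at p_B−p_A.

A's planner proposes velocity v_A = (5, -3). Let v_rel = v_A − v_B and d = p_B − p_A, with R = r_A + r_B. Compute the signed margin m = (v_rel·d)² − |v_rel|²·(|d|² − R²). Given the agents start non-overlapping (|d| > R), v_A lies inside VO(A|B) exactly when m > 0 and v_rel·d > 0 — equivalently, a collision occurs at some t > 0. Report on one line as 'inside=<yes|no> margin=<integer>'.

d = (-10, 5),  |d|² = 125;  R = 7+3 = 10,  c = 125−10² = 25
v_rel = (9, -5),  |v_rel|² = 106;  v_rel·d = (9)·(-10) + (-5)·(5) = -115
106·t² + 230·t + 25 = 0  ⇒  m = (-115)² − 106·25 = 10575
m = 10575 > 0,  v_rel·d = -115 < 0  ⇒  outside

inside=no margin=10575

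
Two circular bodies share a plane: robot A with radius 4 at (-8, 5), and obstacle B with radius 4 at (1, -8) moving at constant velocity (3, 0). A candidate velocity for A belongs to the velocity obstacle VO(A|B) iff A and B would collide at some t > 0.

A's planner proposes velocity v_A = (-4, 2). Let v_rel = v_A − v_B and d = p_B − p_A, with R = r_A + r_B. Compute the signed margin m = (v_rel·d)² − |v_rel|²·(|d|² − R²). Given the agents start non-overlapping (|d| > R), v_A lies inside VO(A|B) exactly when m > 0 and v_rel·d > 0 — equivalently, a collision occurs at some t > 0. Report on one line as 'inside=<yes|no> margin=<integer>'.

d = (9, -13),  |d|² = 250;  R = 4+4 = 8,  c = 250−8² = 186
v_rel = (-7, 2),  |v_rel|² = 53;  v_rel·d = (-7)·(9) + (2)·(-13) = -89
53·t² + 178·t + 186 = 0  ⇒  m = (-89)² − 53·186 = -1937
m = -1937 < 0,  v_rel·d = -89 < 0  ⇒  outside

inside=no margin=-1937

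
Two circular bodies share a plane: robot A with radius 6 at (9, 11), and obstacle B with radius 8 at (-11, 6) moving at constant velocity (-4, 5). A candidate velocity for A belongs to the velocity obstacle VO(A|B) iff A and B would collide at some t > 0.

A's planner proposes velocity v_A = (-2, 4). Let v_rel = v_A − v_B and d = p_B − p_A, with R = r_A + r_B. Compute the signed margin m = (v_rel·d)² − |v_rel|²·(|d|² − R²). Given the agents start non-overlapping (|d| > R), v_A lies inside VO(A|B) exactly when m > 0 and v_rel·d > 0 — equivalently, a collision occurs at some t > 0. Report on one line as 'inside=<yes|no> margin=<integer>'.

d = (-20, -5),  |d|² = 425;  R = 6+8 = 14,  c = 425−14² = 229
v_rel = (2, -1),  |v_rel|² = 5;  v_rel·d = (2)·(-20) + (-1)·(-5) = -35
5·t² + 70·t + 229 = 0  ⇒  m = (-35)² − 5·229 = 80
m = 80 > 0,  v_rel·d = -35 < 0  ⇒  outside

inside=no margin=80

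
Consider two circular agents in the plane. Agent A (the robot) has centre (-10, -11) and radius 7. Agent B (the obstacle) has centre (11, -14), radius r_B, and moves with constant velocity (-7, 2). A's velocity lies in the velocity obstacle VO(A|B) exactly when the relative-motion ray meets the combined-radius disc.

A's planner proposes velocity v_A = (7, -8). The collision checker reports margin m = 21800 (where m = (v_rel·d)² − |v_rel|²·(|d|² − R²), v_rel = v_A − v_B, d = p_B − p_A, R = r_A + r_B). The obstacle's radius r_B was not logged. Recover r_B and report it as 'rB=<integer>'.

m = 21800
d = (21, -3);  v_rel = (14, -10),  |v_rel|² = 296
v_rel×d = (14)·(-3) − (-10)·(21) = 168
since m = R²·296 − 168²:  R² = (28224 + 21800) / 296 = 169
R = √169 = 13  ⇒  r_B = 13 − 7 = 6

rB=6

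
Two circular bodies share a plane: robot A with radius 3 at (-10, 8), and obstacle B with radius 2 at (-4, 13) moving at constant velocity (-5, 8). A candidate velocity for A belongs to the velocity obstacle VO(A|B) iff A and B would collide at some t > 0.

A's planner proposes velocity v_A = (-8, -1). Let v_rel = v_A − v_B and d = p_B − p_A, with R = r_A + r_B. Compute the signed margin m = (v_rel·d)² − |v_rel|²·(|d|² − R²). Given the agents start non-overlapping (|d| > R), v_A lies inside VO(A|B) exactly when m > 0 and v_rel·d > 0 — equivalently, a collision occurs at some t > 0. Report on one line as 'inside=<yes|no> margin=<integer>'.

d = (6, 5),  |d|² = 61;  R = 3+2 = 5,  c = 61−5² = 36
v_rel = (-3, -9),  |v_rel|² = 90;  v_rel·d = (-3)·(6) + (-9)·(5) = -63
90·t² + 126·t + 36 = 0  ⇒  m = (-63)² − 90·36 = 729
m = 729 > 0,  v_rel·d = -63 < 0  ⇒  outside

inside=no margin=729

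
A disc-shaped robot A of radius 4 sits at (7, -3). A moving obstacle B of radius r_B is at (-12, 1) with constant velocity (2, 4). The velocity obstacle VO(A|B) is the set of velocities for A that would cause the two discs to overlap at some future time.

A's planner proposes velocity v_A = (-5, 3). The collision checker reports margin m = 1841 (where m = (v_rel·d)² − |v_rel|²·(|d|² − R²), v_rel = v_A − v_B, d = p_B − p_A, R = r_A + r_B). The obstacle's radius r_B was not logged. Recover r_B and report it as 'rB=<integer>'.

m = 1841
d = (-19, 4);  v_rel = (-7, -1),  |v_rel|² = 50
v_rel×d = (-7)·(4) − (-1)·(-19) = -47
since m = R²·50 − (-47)²:  R² = (2209 + 1841) / 50 = 81
R = √81 = 9  ⇒  r_B = 9 − 4 = 5

rB=5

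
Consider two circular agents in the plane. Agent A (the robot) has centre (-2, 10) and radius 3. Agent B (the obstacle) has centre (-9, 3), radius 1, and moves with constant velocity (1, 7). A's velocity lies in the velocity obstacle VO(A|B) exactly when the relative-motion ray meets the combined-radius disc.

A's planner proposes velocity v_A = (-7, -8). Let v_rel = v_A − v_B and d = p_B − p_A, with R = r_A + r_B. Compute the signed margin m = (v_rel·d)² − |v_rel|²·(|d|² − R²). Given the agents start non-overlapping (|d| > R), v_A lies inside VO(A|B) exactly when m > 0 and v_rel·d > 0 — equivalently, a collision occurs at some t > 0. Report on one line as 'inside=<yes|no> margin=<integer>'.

d = (-7, -7),  |d|² = 98;  R = 3+1 = 4,  c = 98−4² = 82
v_rel = (-8, -15),  |v_rel|² = 289;  v_rel·d = (-8)·(-7) + (-15)·(-7) = 161
289·t² − 322·t + 82 = 0  ⇒  m = 161² − 289·82 = 2223
m = 2223 > 0,  v_rel·d = 161 > 0  ⇒  inside

inside=yes margin=2223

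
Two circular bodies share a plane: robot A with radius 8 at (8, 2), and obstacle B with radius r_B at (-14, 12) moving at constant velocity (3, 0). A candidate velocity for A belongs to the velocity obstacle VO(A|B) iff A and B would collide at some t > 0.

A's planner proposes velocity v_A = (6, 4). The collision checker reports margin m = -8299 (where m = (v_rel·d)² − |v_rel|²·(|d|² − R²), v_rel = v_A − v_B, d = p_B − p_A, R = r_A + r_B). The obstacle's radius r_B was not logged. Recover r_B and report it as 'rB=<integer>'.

m = -8299
d = (-22, 10);  v_rel = (3, 4),  |v_rel|² = 25
v_rel×d = (3)·(10) − (4)·(-22) = 118
since m = R²·25 − 118²:  R² = (13924 + -8299) / 25 = 225
R = √225 = 15  ⇒  r_B = 15 − 8 = 7

rB=7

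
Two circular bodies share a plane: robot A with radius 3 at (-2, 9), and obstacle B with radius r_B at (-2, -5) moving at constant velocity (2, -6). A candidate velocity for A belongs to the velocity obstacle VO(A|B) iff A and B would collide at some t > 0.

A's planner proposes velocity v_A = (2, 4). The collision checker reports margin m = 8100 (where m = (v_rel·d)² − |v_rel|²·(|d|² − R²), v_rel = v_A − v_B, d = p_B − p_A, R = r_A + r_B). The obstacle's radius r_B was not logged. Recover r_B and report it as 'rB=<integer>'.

m = 8100
d = (0, -14);  v_rel = (0, 10),  |v_rel|² = 100
v_rel×d = (0)·(-14) − (10)·(0) = 0
since m = R²·100 − 0²:  R² = (0 + 8100) / 100 = 81
R = √81 = 9  ⇒  r_B = 9 − 3 = 6

rB=6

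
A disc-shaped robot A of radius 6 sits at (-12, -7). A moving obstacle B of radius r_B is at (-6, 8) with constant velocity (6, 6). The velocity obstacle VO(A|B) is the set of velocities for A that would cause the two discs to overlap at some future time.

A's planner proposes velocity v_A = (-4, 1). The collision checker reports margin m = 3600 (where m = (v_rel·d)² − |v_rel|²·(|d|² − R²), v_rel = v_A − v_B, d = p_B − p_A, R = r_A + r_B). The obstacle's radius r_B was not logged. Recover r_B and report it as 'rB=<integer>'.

m = 3600
d = (6, 15);  v_rel = (-10, -5),  |v_rel|² = 125
v_rel×d = (-10)·(15) − (-5)·(6) = -120
since m = R²·125 − (-120)²:  R² = (14400 + 3600) / 125 = 144
R = √144 = 12  ⇒  r_B = 12 − 6 = 6

rB=6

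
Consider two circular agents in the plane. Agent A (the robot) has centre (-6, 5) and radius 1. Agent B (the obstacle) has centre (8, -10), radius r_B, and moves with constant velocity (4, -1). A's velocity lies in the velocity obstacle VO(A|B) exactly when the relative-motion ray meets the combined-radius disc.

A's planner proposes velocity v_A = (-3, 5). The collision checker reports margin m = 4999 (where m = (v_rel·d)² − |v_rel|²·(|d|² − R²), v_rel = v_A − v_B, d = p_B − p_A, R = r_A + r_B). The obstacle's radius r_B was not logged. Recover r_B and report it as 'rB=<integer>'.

m = 4999
d = (14, -15);  v_rel = (-7, 6),  |v_rel|² = 85
v_rel×d = (-7)·(-15) − (6)·(14) = 21
since m = R²·85 − 21²:  R² = (441 + 4999) / 85 = 64
R = √64 = 8  ⇒  r_B = 8 − 1 = 7

rB=7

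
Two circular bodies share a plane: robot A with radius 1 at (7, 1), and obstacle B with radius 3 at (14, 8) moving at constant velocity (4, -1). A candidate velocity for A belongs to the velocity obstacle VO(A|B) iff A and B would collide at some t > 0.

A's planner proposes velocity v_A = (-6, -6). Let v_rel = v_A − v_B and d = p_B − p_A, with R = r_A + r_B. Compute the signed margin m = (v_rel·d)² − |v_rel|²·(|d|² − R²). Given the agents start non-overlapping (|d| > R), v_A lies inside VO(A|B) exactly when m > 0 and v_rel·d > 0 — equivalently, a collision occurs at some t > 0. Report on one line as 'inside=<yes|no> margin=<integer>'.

d = (7, 7),  |d|² = 98;  R = 1+3 = 4,  c = 98−4² = 82
v_rel = (-10, -5),  |v_rel|² = 125;  v_rel·d = (-10)·(7) + (-5)·(7) = -105
125·t² + 210·t + 82 = 0  ⇒  m = (-105)² − 125·82 = 775
m = 775 > 0,  v_rel·d = -105 < 0  ⇒  outside

inside=no margin=775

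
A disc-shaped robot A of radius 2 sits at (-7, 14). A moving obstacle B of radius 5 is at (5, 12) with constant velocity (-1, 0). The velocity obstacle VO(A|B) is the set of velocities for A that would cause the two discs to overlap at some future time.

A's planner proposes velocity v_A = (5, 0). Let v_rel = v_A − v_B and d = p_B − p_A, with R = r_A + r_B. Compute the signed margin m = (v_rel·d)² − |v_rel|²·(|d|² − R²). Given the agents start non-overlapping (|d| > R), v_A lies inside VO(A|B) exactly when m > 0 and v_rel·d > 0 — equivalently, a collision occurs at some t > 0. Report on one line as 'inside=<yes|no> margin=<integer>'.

d = (12, -2),  |d|² = 148;  R = 2+5 = 7,  c = 148−7² = 99
v_rel = (6, 0),  |v_rel|² = 36;  v_rel·d = (6)·(12) + (0)·(-2) = 72
36·t² − 144·t + 99 = 0  ⇒  m = 72² − 36·99 = 1620
m = 1620 > 0,  v_rel·d = 72 > 0  ⇒  inside

inside=yes margin=1620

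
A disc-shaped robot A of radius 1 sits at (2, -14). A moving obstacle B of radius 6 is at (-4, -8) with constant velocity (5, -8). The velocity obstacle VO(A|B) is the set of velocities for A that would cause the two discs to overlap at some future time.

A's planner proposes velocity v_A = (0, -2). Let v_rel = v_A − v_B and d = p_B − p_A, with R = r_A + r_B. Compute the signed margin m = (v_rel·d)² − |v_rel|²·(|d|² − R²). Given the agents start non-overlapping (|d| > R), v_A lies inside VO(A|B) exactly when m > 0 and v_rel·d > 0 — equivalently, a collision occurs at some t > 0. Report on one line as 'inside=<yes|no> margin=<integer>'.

d = (-6, 6),  |d|² = 72;  R = 1+6 = 7,  c = 72−7² = 23
v_rel = (-5, 6),  |v_rel|² = 61;  v_rel·d = (-5)·(-6) + (6)·(6) = 66
61·t² − 132·t + 23 = 0  ⇒  m = 66² − 61·23 = 2953
m = 2953 > 0,  v_rel·d = 66 > 0  ⇒  inside

inside=yes margin=2953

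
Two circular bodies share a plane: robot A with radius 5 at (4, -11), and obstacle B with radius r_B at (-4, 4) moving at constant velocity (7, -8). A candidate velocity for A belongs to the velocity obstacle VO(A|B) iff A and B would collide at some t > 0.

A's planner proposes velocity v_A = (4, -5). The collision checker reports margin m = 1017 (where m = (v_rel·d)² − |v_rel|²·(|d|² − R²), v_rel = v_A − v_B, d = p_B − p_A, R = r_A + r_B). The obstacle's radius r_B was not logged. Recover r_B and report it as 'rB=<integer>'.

m = 1017
d = (-8, 15);  v_rel = (-3, 3),  |v_rel|² = 18
v_rel×d = (-3)·(15) − (3)·(-8) = -21
since m = R²·18 − (-21)²:  R² = (441 + 1017) / 18 = 81
R = √81 = 9  ⇒  r_B = 9 − 5 = 4

rB=4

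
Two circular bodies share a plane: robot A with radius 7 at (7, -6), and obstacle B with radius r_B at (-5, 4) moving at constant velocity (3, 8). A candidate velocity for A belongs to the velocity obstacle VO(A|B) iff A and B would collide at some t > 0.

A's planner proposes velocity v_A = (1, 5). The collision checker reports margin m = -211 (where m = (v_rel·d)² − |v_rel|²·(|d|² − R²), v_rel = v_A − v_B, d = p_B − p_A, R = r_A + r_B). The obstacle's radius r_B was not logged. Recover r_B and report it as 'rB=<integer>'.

m = -211
d = (-12, 10);  v_rel = (-2, -3),  |v_rel|² = 13
v_rel×d = (-2)·(10) − (-3)·(-12) = -56
since m = R²·13 − (-56)²:  R² = (3136 + -211) / 13 = 225
R = √225 = 15  ⇒  r_B = 15 − 7 = 8

rB=8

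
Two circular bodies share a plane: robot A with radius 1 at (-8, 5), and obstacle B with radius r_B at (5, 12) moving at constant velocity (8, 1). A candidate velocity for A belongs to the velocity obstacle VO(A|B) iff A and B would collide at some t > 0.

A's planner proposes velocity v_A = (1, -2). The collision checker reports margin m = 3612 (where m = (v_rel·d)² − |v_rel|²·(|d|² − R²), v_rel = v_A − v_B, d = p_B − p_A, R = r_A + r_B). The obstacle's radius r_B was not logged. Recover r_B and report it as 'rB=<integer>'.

m = 3612
d = (13, 7);  v_rel = (-7, -3),  |v_rel|² = 58
v_rel×d = (-7)·(7) − (-3)·(13) = -10
since m = R²·58 − (-10)²:  R² = (100 + 3612) / 58 = 64
R = √64 = 8  ⇒  r_B = 8 − 1 = 7

rB=7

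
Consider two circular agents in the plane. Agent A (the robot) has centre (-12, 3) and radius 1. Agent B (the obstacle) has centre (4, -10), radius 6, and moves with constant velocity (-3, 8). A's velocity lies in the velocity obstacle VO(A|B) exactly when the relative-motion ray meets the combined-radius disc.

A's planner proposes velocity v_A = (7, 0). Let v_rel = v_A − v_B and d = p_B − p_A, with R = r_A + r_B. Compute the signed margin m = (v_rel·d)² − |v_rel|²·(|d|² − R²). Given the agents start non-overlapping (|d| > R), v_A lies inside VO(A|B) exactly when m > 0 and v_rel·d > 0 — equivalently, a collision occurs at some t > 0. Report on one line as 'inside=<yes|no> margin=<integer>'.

d = (16, -13),  |d|² = 425;  R = 1+6 = 7,  c = 425−7² = 376
v_rel = (10, -8),  |v_rel|² = 164;  v_rel·d = (10)·(16) + (-8)·(-13) = 264
164·t² − 528·t + 376 = 0  ⇒  m = 264² − 164·376 = 8032
m = 8032 > 0,  v_rel·d = 264 > 0  ⇒  inside

inside=yes margin=8032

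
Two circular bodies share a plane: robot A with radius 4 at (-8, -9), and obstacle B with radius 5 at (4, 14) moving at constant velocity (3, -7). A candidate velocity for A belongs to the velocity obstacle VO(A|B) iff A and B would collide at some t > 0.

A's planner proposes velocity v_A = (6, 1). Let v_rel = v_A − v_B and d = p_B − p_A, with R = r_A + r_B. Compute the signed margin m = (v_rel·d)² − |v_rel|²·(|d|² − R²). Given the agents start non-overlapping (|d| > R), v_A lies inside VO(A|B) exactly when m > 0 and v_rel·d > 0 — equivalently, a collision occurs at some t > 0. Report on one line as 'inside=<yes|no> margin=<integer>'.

d = (12, 23),  |d|² = 673;  R = 4+5 = 9,  c = 673−9² = 592
v_rel = (3, 8),  |v_rel|² = 73;  v_rel·d = (3)·(12) + (8)·(23) = 220
73·t² − 440·t + 592 = 0  ⇒  m = 220² − 73·592 = 5184
m = 5184 > 0,  v_rel·d = 220 > 0  ⇒  inside

inside=yes margin=5184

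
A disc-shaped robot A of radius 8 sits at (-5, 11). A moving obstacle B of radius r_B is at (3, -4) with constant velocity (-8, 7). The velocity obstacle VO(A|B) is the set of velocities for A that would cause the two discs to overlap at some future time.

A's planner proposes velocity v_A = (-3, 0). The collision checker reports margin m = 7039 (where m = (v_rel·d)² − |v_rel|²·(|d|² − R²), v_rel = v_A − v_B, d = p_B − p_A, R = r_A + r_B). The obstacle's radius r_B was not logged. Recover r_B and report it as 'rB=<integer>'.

m = 7039
d = (8, -15);  v_rel = (5, -7),  |v_rel|² = 74
v_rel×d = (5)·(-15) − (-7)·(8) = -19
since m = R²·74 − (-19)²:  R² = (361 + 7039) / 74 = 100
R = √100 = 10  ⇒  r_B = 10 − 8 = 2

rB=2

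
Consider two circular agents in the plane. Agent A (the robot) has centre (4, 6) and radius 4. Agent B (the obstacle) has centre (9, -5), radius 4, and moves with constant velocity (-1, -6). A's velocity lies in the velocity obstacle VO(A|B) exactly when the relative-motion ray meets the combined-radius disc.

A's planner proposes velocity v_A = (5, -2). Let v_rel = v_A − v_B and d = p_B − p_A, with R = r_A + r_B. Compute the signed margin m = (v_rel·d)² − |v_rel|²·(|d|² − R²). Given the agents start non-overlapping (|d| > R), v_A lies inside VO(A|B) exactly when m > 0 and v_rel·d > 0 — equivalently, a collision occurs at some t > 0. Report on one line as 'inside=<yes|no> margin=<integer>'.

d = (5, -11),  |d|² = 146;  R = 4+4 = 8,  c = 146−8² = 82
v_rel = (6, 4),  |v_rel|² = 52;  v_rel·d = (6)·(5) + (4)·(-11) = -14
52·t² + 28·t + 82 = 0  ⇒  m = (-14)² − 52·82 = -4068
m = -4068 < 0,  v_rel·d = -14 < 0  ⇒  outside

inside=no margin=-4068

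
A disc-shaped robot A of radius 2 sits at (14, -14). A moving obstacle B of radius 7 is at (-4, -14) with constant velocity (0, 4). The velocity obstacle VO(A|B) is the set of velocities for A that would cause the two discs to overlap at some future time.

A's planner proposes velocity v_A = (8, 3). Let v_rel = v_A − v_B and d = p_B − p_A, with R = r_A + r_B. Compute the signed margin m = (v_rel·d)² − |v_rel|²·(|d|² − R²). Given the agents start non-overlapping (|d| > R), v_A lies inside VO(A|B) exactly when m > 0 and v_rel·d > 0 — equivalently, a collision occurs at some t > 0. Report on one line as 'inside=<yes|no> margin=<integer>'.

d = (-18, 0),  |d|² = 324;  R = 2+7 = 9,  c = 324−9² = 243
v_rel = (8, -1),  |v_rel|² = 65;  v_rel·d = (8)·(-18) + (-1)·(0) = -144
65·t² + 288·t + 243 = 0  ⇒  m = (-144)² − 65·243 = 4941
m = 4941 > 0,  v_rel·d = -144 < 0  ⇒  outside

inside=no margin=4941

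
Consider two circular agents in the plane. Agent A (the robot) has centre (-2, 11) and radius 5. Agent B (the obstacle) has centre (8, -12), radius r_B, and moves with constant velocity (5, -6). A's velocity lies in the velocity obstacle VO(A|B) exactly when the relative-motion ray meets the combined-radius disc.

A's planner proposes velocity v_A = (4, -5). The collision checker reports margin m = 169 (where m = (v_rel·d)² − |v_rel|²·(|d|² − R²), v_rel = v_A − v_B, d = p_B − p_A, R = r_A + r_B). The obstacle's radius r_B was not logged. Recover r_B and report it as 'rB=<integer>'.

m = 169
d = (10, -23);  v_rel = (-1, 1),  |v_rel|² = 2
v_rel×d = (-1)·(-23) − (1)·(10) = 13
since m = R²·2 − 13²:  R² = (169 + 169) / 2 = 169
R = √169 = 13  ⇒  r_B = 13 − 5 = 8

rB=8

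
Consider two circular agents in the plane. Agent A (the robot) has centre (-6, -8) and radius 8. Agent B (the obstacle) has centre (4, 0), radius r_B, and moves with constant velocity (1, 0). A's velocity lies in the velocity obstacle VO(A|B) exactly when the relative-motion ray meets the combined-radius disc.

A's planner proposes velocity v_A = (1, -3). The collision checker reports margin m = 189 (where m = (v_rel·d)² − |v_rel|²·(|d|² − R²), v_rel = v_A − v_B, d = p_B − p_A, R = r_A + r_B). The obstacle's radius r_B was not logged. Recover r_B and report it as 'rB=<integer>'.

m = 189
d = (10, 8);  v_rel = (0, -3),  |v_rel|² = 9
v_rel×d = (0)·(8) − (-3)·(10) = 30
since m = R²·9 − 30²:  R² = (900 + 189) / 9 = 121
R = √121 = 11  ⇒  r_B = 11 − 8 = 3

rB=3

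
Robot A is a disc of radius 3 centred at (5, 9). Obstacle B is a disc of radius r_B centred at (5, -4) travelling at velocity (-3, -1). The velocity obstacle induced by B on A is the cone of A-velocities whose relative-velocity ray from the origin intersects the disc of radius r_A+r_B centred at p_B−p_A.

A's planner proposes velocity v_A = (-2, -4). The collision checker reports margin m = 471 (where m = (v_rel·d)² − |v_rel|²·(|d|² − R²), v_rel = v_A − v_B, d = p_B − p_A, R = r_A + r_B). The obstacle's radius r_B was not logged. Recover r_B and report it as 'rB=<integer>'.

m = 471
d = (0, -13);  v_rel = (1, -3),  |v_rel|² = 10
v_rel×d = (1)·(-13) − (-3)·(0) = -13
since m = R²·10 − (-13)²:  R² = (169 + 471) / 10 = 64
R = √64 = 8  ⇒  r_B = 8 − 3 = 5

rB=5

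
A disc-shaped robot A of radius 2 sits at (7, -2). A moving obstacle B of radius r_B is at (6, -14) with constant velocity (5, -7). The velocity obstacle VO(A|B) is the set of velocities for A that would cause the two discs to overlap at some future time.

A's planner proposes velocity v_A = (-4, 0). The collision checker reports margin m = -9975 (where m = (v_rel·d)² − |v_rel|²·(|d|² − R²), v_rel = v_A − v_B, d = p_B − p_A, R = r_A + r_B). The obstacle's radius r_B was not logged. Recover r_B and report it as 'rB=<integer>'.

m = -9975
d = (-1, -12);  v_rel = (-9, 7),  |v_rel|² = 130
v_rel×d = (-9)·(-12) − (7)·(-1) = 115
since m = R²·130 − 115²:  R² = (13225 + -9975) / 130 = 25
R = √25 = 5  ⇒  r_B = 5 − 2 = 3

rB=3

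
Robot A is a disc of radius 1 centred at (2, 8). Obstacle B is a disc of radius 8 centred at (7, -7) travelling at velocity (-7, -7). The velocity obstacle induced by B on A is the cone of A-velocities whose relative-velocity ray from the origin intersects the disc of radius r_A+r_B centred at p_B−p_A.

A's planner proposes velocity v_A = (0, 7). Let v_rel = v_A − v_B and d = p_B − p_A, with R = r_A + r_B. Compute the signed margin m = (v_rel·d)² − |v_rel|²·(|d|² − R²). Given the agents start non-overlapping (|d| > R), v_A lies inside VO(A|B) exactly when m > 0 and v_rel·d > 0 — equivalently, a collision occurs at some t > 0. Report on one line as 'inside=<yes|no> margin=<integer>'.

d = (5, -15),  |d|² = 250;  R = 1+8 = 9,  c = 250−9² = 169
v_rel = (7, 14),  |v_rel|² = 245;  v_rel·d = (7)·(5) + (14)·(-15) = -175
245·t² + 350·t + 169 = 0  ⇒  m = (-175)² − 245·169 = -10780
m = -10780 < 0,  v_rel·d = -175 < 0  ⇒  outside

inside=no margin=-10780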